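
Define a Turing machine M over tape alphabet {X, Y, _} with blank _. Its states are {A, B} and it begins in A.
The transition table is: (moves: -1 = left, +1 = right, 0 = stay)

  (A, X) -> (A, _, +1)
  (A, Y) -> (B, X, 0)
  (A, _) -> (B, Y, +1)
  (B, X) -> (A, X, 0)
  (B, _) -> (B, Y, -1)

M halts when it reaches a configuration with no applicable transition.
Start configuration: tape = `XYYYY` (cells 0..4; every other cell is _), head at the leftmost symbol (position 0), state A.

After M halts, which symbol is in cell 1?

A | [X]YYYY__   read X → write _, move +1, go to A
A | _[Y]YYY__   read Y → write X, move 0, go to B
B | _[X]YYY__   read X → write X, move 0, go to A
A | _[X]YYY__   read X → write _, move +1, go to A
A | __[Y]YY__   read Y → write X, move 0, go to B
B | __[X]YY__   read X → write X, move 0, go to A
A | __[X]YY__   read X → write _, move +1, go to A
A | ___[Y]Y__   read Y → write X, move 0, go to B
B | ___[X]Y__   read X → write X, move 0, go to A
A | ___[X]Y__   read X → write _, move +1, go to A
A | ____[Y]__   read Y → write X, move 0, go to B
B | ____[X]__   read X → write X, move 0, go to A
A | ____[X]__   read X → write _, move +1, go to A
A | _____[_]_   read _ → write Y, move +1, go to B
B | _____Y[_]   read _ → write Y, move -1, go to B
B | _____[Y]Y
Cell 1 holds _ when M halts.

_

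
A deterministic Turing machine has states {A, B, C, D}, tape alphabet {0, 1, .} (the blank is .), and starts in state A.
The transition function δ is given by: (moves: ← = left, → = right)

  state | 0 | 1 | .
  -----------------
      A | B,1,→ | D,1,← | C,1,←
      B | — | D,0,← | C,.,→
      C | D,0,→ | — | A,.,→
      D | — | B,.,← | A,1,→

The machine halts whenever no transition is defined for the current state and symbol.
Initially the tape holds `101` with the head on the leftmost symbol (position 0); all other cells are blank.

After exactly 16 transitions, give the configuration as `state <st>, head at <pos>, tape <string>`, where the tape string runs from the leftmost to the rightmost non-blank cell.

state B, head at -2, tape 101

state=A head=0 tape=..[1]01   (A,1)→(D,1,←)
state=D head=-1 tape=.[.]101   (D,.)→(A,1,→)
state=A head=0 tape=.1[1]01   (A,1)→(D,1,←)
state=D head=-1 tape=.[1]101   (D,1)→(B,.,←)
state=B head=-2 tape=[.].101   (B,.)→(C,.,→)
state=C head=-1 tape=.[.]101   (C,.)→(A,.,→)
state=A head=0 tape=..[1]01   (A,1)→(D,1,←)
state=D head=-1 tape=.[.]101   (D,.)→(A,1,→)
state=A head=0 tape=.1[1]01   (A,1)→(D,1,←)
state=D head=-1 tape=.[1]101   (D,1)→(B,.,←)
state=B head=-2 tape=[.].101   (B,.)→(C,.,→)
state=C head=-1 tape=.[.]101   (C,.)→(A,.,→)
state=A head=0 tape=..[1]01   (A,1)→(D,1,←)
state=D head=-1 tape=.[.]101   (D,.)→(A,1,→)
state=A head=0 tape=.1[1]01   (A,1)→(D,1,←)
state=D head=-1 tape=.[1]101   (D,1)→(B,.,←)
state=B head=-2 tape=[.].101
After 16 steps: state B, head at -2, tape 101.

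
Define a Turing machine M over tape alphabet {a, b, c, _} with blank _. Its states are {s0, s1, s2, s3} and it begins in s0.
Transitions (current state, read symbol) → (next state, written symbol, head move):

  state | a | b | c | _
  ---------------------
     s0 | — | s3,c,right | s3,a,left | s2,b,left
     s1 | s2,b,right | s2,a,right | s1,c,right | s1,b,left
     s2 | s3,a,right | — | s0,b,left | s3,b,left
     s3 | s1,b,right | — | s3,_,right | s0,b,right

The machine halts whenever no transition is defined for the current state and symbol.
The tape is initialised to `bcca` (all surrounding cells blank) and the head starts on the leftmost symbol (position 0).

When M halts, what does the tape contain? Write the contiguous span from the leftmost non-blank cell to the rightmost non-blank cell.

c__ab

s0 | [b]cca_   read b → write c, move right, go to s3
s3 | c[c]ca_   read c → write _, move right, go to s3
s3 | c_[c]a_   read c → write _, move right, go to s3
s3 | c__[a]_   read a → write b, move right, go to s1
s1 | c__b[_]   read _ → write b, move left, go to s1
s1 | c__[b]b   read b → write a, move right, go to s2
s2 | c__a[b]
The non-blank tape span at halt is c__ab.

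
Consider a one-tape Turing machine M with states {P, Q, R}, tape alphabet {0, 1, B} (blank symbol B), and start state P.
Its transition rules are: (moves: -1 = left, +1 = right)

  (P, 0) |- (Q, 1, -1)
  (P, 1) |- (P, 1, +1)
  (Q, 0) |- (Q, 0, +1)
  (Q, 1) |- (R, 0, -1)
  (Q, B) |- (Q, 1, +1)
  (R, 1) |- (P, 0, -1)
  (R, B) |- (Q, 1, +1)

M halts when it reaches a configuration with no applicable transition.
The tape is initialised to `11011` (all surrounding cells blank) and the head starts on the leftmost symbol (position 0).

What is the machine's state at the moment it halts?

P | B[1]1011   read 1 → write 1, move +1, go to P
P | B1[1]011   read 1 → write 1, move +1, go to P
P | B11[0]11   read 0 → write 1, move -1, go to Q
Q | B1[1]111   read 1 → write 0, move -1, go to R
R | B[1]0111   read 1 → write 0, move -1, go to P
P | [B]00111
No transition is defined for (P, B); M halts in state P.

P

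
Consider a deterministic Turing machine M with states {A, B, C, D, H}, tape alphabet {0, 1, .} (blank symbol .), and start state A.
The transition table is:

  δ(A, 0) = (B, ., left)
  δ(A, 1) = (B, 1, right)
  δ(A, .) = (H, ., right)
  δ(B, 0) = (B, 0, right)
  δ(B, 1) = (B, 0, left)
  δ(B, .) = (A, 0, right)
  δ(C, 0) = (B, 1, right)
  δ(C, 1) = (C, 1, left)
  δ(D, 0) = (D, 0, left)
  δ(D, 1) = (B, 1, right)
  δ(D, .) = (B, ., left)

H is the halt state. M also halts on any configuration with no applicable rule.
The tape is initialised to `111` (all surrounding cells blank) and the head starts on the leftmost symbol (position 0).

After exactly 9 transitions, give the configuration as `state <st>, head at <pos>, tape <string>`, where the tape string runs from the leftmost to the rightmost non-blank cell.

state B, head at 1, tape 00.1

state=A head=0 tape=.[1]11   (A,1)→(B,1,right)
state=B head=1 tape=.1[1]1   (B,1)→(B,0,left)
state=B head=0 tape=.[1]01   (B,1)→(B,0,left)
state=B head=-1 tape=[.]001   (B,.)→(A,0,right)
state=A head=0 tape=0[0]01   (A,0)→(B,.,left)
state=B head=-1 tape=[0].01   (B,0)→(B,0,right)
state=B head=0 tape=0[.]01   (B,.)→(A,0,right)
state=A head=1 tape=00[0]1   (A,0)→(B,.,left)
state=B head=0 tape=0[0].1   (B,0)→(B,0,right)
state=B head=1 tape=00[.]1
After 9 steps: state B, head at 1, tape 00.1.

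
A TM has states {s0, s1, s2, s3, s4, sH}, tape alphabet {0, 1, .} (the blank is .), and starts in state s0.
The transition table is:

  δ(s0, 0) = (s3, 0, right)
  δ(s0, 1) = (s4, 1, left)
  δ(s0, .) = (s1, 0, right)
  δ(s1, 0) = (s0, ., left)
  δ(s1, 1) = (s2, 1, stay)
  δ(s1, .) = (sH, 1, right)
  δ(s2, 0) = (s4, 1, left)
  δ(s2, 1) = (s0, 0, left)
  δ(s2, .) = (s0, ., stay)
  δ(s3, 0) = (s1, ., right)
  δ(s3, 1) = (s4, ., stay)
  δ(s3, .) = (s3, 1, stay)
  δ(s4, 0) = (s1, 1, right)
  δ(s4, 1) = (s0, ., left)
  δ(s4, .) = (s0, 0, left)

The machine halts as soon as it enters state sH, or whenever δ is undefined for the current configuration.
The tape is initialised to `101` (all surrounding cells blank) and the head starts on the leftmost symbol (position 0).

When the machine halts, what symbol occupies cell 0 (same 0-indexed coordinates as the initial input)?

0

state=s0 head=0 tape=..[1]01   (s0,1)→(s4,1,left)
state=s4 head=-1 tape=.[.]101   (s4,.)→(s0,0,left)
state=s0 head=-2 tape=[.]0101   (s0,.)→(s1,0,right)
state=s1 head=-1 tape=0[0]101   (s1,0)→(s0,.,left)
state=s0 head=-2 tape=[0].101   (s0,0)→(s3,0,right)
state=s3 head=-1 tape=0[.]101   (s3,.)→(s3,1,stay)
state=s3 head=-1 tape=0[1]101   (s3,1)→(s4,.,stay)
state=s4 head=-1 tape=0[.]101   (s4,.)→(s0,0,left)
state=s0 head=-2 tape=[0]0101   (s0,0)→(s3,0,right)
state=s3 head=-1 tape=0[0]101   (s3,0)→(s1,.,right)
state=s1 head=0 tape=0.[1]01   (s1,1)→(s2,1,stay)
state=s2 head=0 tape=0.[1]01   (s2,1)→(s0,0,left)
state=s0 head=-1 tape=0[.]001   (s0,.)→(s1,0,right)
state=s1 head=0 tape=00[0]01   (s1,0)→(s0,.,left)
state=s0 head=-1 tape=0[0].01   (s0,0)→(s3,0,right)
state=s3 head=0 tape=00[.]01   (s3,.)→(s3,1,stay)
state=s3 head=0 tape=00[1]01   (s3,1)→(s4,.,stay)
state=s4 head=0 tape=00[.]01   (s4,.)→(s0,0,left)
state=s0 head=-1 tape=0[0]001   (s0,0)→(s3,0,right)
state=s3 head=0 tape=00[0]01   (s3,0)→(s1,.,right)
state=s1 head=1 tape=00.[0]1   (s1,0)→(s0,.,left)
state=s0 head=0 tape=00[.].1   (s0,.)→(s1,0,right)
state=s1 head=1 tape=000[.]1   (s1,.)→(sH,1,right)
state=sH head=2 tape=0001[1]
Cell 0 holds 0 when M halts.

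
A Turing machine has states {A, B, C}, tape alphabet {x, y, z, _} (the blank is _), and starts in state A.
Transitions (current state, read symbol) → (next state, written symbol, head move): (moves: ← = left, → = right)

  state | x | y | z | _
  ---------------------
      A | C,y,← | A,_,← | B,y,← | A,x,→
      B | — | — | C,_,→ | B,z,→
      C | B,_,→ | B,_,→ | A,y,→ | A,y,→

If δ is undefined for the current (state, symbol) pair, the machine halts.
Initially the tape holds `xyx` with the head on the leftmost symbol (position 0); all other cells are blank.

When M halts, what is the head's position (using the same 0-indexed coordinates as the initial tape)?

state=A head=0 tape=__[x]yx   (A,x)→(C,y,←)
state=C head=-1 tape=_[_]yyx   (C,_)→(A,y,→)
state=A head=0 tape=_y[y]yx   (A,y)→(A,_,←)
state=A head=-1 tape=_[y]_yx   (A,y)→(A,_,←)
state=A head=-2 tape=[_]__yx   (A,_)→(A,x,→)
state=A head=-1 tape=x[_]_yx   (A,_)→(A,x,→)
state=A head=0 tape=xx[_]yx   (A,_)→(A,x,→)
state=A head=1 tape=xxx[y]x   (A,y)→(A,_,←)
state=A head=0 tape=xx[x]_x   (A,x)→(C,y,←)
state=C head=-1 tape=x[x]y_x   (C,x)→(B,_,→)
state=B head=0 tape=x_[y]_x
At halt the head is at cell 0.

0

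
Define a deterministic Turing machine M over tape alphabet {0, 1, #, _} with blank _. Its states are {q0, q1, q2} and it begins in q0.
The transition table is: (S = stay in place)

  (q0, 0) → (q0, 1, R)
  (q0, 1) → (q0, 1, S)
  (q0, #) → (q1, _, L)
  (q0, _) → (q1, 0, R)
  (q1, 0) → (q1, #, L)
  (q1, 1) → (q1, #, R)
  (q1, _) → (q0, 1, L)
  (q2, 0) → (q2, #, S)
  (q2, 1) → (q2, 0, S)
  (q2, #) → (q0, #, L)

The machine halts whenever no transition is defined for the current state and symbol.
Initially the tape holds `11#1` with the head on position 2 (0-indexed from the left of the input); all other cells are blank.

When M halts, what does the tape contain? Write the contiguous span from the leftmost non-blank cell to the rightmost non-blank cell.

state=q0 head=2 tape=____11[#]1   (q0,#)→(q1,_,L)
state=q1 head=1 tape=____1[1]_1   (q1,1)→(q1,#,R)
state=q1 head=2 tape=____1#[_]1   (q1,_)→(q0,1,L)
state=q0 head=1 tape=____1[#]11   (q0,#)→(q1,_,L)
state=q1 head=0 tape=____[1]_11   (q1,1)→(q1,#,R)
state=q1 head=1 tape=____#[_]11   (q1,_)→(q0,1,L)
state=q0 head=0 tape=____[#]111   (q0,#)→(q1,_,L)
state=q1 head=-1 tape=___[_]_111   (q1,_)→(q0,1,L)
state=q0 head=-2 tape=__[_]1_111   (q0,_)→(q1,0,R)
state=q1 head=-1 tape=__0[1]_111   (q1,1)→(q1,#,R)
state=q1 head=0 tape=__0#[_]111   (q1,_)→(q0,1,L)
state=q0 head=-1 tape=__0[#]1111   (q0,#)→(q1,_,L)
state=q1 head=-2 tape=__[0]_1111   (q1,0)→(q1,#,L)
state=q1 head=-3 tape=_[_]#_1111   (q1,_)→(q0,1,L)
state=q0 head=-4 tape=[_]1#_1111   (q0,_)→(q1,0,R)
state=q1 head=-3 tape=0[1]#_1111   (q1,1)→(q1,#,R)
state=q1 head=-2 tape=0#[#]_1111
The non-blank tape span at halt is 0##_1111.

0##_1111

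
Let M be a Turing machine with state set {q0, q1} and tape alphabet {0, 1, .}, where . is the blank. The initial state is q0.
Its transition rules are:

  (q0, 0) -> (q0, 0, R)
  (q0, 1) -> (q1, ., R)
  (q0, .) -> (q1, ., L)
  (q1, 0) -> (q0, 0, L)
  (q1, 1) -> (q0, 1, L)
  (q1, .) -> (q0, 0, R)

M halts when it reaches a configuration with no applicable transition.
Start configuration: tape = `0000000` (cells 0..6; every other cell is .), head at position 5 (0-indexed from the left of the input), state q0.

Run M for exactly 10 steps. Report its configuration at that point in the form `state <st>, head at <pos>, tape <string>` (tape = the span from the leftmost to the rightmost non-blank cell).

state=q0 head=5 tape=00000[0]0.   (q0,0)→(q0,0,R)
state=q0 head=6 tape=000000[0].   (q0,0)→(q0,0,R)
state=q0 head=7 tape=0000000[.]   (q0,.)→(q1,.,L)
state=q1 head=6 tape=000000[0].   (q1,0)→(q0,0,L)
state=q0 head=5 tape=00000[0]0.   (q0,0)→(q0,0,R)
state=q0 head=6 tape=000000[0].   (q0,0)→(q0,0,R)
state=q0 head=7 tape=0000000[.]   (q0,.)→(q1,.,L)
state=q1 head=6 tape=000000[0].   (q1,0)→(q0,0,L)
state=q0 head=5 tape=00000[0]0.   (q0,0)→(q0,0,R)
state=q0 head=6 tape=000000[0].   (q0,0)→(q0,0,R)
state=q0 head=7 tape=0000000[.]
After 10 steps: state q0, head at 7, tape 0000000.

state q0, head at 7, tape 0000000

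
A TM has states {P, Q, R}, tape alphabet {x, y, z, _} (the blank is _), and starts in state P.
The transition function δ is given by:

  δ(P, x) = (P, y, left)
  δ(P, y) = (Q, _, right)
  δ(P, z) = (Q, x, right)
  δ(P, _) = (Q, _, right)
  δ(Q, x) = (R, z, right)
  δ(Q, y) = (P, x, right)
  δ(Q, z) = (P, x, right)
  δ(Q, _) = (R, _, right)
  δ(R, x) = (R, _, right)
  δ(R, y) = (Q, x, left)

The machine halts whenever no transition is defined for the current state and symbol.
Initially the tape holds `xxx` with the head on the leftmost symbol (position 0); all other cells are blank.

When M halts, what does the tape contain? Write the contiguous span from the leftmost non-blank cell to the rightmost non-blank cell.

x_z

state=P head=0 tape=_[x]xx_   (P,x)→(P,y,left)
state=P head=-1 tape=[_]yxx_   (P,_)→(Q,_,right)
state=Q head=0 tape=_[y]xx_   (Q,y)→(P,x,right)
state=P head=1 tape=_x[x]x_   (P,x)→(P,y,left)
state=P head=0 tape=_[x]yx_   (P,x)→(P,y,left)
state=P head=-1 tape=[_]yyx_   (P,_)→(Q,_,right)
state=Q head=0 tape=_[y]yx_   (Q,y)→(P,x,right)
state=P head=1 tape=_x[y]x_   (P,y)→(Q,_,right)
state=Q head=2 tape=_x_[x]_   (Q,x)→(R,z,right)
state=R head=3 tape=_x_z[_]
The non-blank tape span at halt is x_z.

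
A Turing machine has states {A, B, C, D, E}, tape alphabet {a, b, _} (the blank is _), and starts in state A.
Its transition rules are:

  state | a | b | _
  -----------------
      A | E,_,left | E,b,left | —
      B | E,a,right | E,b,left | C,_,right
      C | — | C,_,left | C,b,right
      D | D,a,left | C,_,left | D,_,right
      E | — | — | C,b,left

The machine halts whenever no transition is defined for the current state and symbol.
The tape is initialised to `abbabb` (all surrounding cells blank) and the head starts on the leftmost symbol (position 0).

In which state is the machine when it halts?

C

A | _____[a]bbabb   read a → write _, move left, go to E
E | ____[_]_bbabb   read _ → write b, move left, go to C
C | ___[_]b_bbabb   read _ → write b, move right, go to C
C | ___b[b]_bbabb   read b → write _, move left, go to C
C | ___[b]__bbabb   read b → write _, move left, go to C
C | __[_]___bbabb   read _ → write b, move right, go to C
C | __b[_]__bbabb   read _ → write b, move right, go to C
C | __bb[_]_bbabb   read _ → write b, move right, go to C
C | __bbb[_]bbabb   read _ → write b, move right, go to C
C | __bbbb[b]babb   read b → write _, move left, go to C
C | __bbb[b]_babb   read b → write _, move left, go to C
C | __bb[b]__babb   read b → write _, move left, go to C
C | __b[b]___babb   read b → write _, move left, go to C
C | __[b]____babb   read b → write _, move left, go to C
C | _[_]_____babb   read _ → write b, move right, go to C
C | _b[_]____babb   read _ → write b, move right, go to C
C | _bb[_]___babb   read _ → write b, move right, go to C
C | _bbb[_]__babb   read _ → write b, move right, go to C
C | _bbbb[_]_babb   read _ → write b, move right, go to C
C | _bbbbb[_]babb   read _ → write b, move right, go to C
C | _bbbbbb[b]abb   read b → write _, move left, go to C
C | _bbbbb[b]_abb   read b → write _, move left, go to C
C | _bbbb[b]__abb   read b → write _, move left, go to C
C | _bbb[b]___abb   read b → write _, move left, go to C
C | _bb[b]____abb   read b → write _, move left, go to C
C | _b[b]_____abb   read b → write _, move left, go to C
C | _[b]______abb   read b → write _, move left, go to C
C | [_]_______abb   read _ → write b, move right, go to C
C | b[_]______abb   read _ → write b, move right, go to C
C | bb[_]_____abb   read _ → write b, move right, go to C
C | bbb[_]____abb   read _ → write b, move right, go to C
C | bbbb[_]___abb   read _ → write b, move right, go to C
C | bbbbb[_]__abb   read _ → write b, move right, go to C
C | bbbbbb[_]_abb   read _ → write b, move right, go to C
C | bbbbbbb[_]abb   read _ → write b, move right, go to C
C | bbbbbbbb[a]bb
No transition is defined for (C, a); M halts in state C.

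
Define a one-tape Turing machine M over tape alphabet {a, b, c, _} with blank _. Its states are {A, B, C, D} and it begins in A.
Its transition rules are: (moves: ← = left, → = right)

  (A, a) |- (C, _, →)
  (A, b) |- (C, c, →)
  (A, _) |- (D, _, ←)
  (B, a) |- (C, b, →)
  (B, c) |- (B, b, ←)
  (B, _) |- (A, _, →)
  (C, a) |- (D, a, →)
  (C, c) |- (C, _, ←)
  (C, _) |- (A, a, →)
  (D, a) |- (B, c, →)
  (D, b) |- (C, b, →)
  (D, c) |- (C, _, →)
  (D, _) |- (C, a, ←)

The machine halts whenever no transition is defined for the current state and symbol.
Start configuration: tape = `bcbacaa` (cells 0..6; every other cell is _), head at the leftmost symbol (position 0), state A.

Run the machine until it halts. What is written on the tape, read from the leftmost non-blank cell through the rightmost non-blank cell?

c__aca_acb_a

state=A head=0 tape=__[b]cbacaa____   (A,b)→(C,c,→)
state=C head=1 tape=__c[c]bacaa____   (C,c)→(C,_,←)
state=C head=0 tape=__[c]_bacaa____   (C,c)→(C,_,←)
state=C head=-1 tape=_[_]__bacaa____   (C,_)→(A,a,→)
state=A head=0 tape=_a[_]_bacaa____   (A,_)→(D,_,←)
state=D head=-1 tape=_[a]__bacaa____   (D,a)→(B,c,→)
state=B head=0 tape=_c[_]_bacaa____   (B,_)→(A,_,→)
state=A head=1 tape=_c_[_]bacaa____   (A,_)→(D,_,←)
state=D head=0 tape=_c[_]_bacaa____   (D,_)→(C,a,←)
state=C head=-1 tape=_[c]a_bacaa____   (C,c)→(C,_,←)
state=C head=-2 tape=[_]_a_bacaa____   (C,_)→(A,a,→)
state=A head=-1 tape=a[_]a_bacaa____   (A,_)→(D,_,←)
state=D head=-2 tape=[a]_a_bacaa____   (D,a)→(B,c,→)
state=B head=-1 tape=c[_]a_bacaa____   (B,_)→(A,_,→)
state=A head=0 tape=c_[a]_bacaa____   (A,a)→(C,_,→)
state=C head=1 tape=c__[_]bacaa____   (C,_)→(A,a,→)
state=A head=2 tape=c__a[b]acaa____   (A,b)→(C,c,→)
state=C head=3 tape=c__ac[a]caa____   (C,a)→(D,a,→)
state=D head=4 tape=c__aca[c]aa____   (D,c)→(C,_,→)
state=C head=5 tape=c__aca_[a]a____   (C,a)→(D,a,→)
state=D head=6 tape=c__aca_a[a]____   (D,a)→(B,c,→)
state=B head=7 tape=c__aca_ac[_]___   (B,_)→(A,_,→)
state=A head=8 tape=c__aca_ac_[_]__   (A,_)→(D,_,←)
state=D head=7 tape=c__aca_ac[_]___   (D,_)→(C,a,←)
state=C head=6 tape=c__aca_a[c]a___   (C,c)→(C,_,←)
state=C head=5 tape=c__aca_[a]_a___   (C,a)→(D,a,→)
state=D head=6 tape=c__aca_a[_]a___   (D,_)→(C,a,←)
state=C head=5 tape=c__aca_[a]aa___   (C,a)→(D,a,→)
state=D head=6 tape=c__aca_a[a]a___   (D,a)→(B,c,→)
state=B head=7 tape=c__aca_ac[a]___   (B,a)→(C,b,→)
state=C head=8 tape=c__aca_acb[_]__   (C,_)→(A,a,→)
state=A head=9 tape=c__aca_acba[_]_   (A,_)→(D,_,←)
state=D head=8 tape=c__aca_acb[a]__   (D,a)→(B,c,→)
state=B head=9 tape=c__aca_acbc[_]_   (B,_)→(A,_,→)
state=A head=10 tape=c__aca_acbc_[_]   (A,_)→(D,_,←)
state=D head=9 tape=c__aca_acbc[_]_   (D,_)→(C,a,←)
state=C head=8 tape=c__aca_acb[c]a_   (C,c)→(C,_,←)
state=C head=7 tape=c__aca_ac[b]_a_
The non-blank tape span at halt is c__aca_acb_a.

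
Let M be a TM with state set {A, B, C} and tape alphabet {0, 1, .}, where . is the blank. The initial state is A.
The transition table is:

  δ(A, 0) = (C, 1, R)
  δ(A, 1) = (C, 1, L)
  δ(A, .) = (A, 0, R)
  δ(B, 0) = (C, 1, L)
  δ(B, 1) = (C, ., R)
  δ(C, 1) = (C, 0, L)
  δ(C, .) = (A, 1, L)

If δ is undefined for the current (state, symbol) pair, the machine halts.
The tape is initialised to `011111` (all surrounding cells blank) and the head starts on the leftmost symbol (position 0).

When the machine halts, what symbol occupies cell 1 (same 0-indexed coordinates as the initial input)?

A | ..[0]11111   read 0 → write 1, move R, go to C
C | ..1[1]1111   read 1 → write 0, move L, go to C
C | ..[1]01111   read 1 → write 0, move L, go to C
C | .[.]001111   read . → write 1, move L, go to A
A | [.]1001111   read . → write 0, move R, go to A
A | 0[1]001111   read 1 → write 1, move L, go to C
C | [0]1001111
Cell 1 holds 0 when M halts.

0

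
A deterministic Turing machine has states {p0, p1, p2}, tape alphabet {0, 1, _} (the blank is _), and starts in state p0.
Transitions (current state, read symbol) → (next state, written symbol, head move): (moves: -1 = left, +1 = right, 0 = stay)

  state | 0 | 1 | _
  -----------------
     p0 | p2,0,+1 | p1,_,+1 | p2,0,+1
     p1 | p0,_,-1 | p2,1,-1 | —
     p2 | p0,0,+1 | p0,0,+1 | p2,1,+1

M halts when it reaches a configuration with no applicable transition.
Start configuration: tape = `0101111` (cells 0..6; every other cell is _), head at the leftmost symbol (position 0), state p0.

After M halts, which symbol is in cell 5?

0

state=p0 head=0 tape=[0]101111_   (p0,0)→(p2,0,+1)
state=p2 head=1 tape=0[1]01111_   (p2,1)→(p0,0,+1)
state=p0 head=2 tape=00[0]1111_   (p0,0)→(p2,0,+1)
state=p2 head=3 tape=000[1]111_   (p2,1)→(p0,0,+1)
state=p0 head=4 tape=0000[1]11_   (p0,1)→(p1,_,+1)
state=p1 head=5 tape=0000_[1]1_   (p1,1)→(p2,1,-1)
state=p2 head=4 tape=0000[_]11_   (p2,_)→(p2,1,+1)
state=p2 head=5 tape=00001[1]1_   (p2,1)→(p0,0,+1)
state=p0 head=6 tape=000010[1]_   (p0,1)→(p1,_,+1)
state=p1 head=7 tape=000010_[_]
Cell 5 holds 0 when M halts.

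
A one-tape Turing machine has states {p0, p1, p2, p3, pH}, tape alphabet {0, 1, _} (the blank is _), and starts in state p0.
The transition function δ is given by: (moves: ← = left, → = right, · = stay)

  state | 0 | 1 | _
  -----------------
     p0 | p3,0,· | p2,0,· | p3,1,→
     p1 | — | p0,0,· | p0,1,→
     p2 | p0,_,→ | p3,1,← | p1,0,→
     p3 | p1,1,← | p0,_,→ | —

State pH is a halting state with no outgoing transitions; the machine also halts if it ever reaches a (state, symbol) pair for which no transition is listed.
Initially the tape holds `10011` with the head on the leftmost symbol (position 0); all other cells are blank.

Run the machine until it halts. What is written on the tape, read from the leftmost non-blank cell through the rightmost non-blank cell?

state=p0 head=0 tape=[1]0011__   (p0,1)→(p2,0,·)
state=p2 head=0 tape=[0]0011__   (p2,0)→(p0,_,→)
state=p0 head=1 tape=_[0]011__   (p0,0)→(p3,0,·)
state=p3 head=1 tape=_[0]011__   (p3,0)→(p1,1,←)
state=p1 head=0 tape=[_]1011__   (p1,_)→(p0,1,→)
state=p0 head=1 tape=1[1]011__   (p0,1)→(p2,0,·)
state=p2 head=1 tape=1[0]011__   (p2,0)→(p0,_,→)
state=p0 head=2 tape=1_[0]11__   (p0,0)→(p3,0,·)
state=p3 head=2 tape=1_[0]11__   (p3,0)→(p1,1,←)
state=p1 head=1 tape=1[_]111__   (p1,_)→(p0,1,→)
state=p0 head=2 tape=11[1]11__   (p0,1)→(p2,0,·)
state=p2 head=2 tape=11[0]11__   (p2,0)→(p0,_,→)
state=p0 head=3 tape=11_[1]1__   (p0,1)→(p2,0,·)
state=p2 head=3 tape=11_[0]1__   (p2,0)→(p0,_,→)
state=p0 head=4 tape=11__[1]__   (p0,1)→(p2,0,·)
state=p2 head=4 tape=11__[0]__   (p2,0)→(p0,_,→)
state=p0 head=5 tape=11___[_]_   (p0,_)→(p3,1,→)
state=p3 head=6 tape=11___1[_]
The non-blank tape span at halt is 11___1.

11___1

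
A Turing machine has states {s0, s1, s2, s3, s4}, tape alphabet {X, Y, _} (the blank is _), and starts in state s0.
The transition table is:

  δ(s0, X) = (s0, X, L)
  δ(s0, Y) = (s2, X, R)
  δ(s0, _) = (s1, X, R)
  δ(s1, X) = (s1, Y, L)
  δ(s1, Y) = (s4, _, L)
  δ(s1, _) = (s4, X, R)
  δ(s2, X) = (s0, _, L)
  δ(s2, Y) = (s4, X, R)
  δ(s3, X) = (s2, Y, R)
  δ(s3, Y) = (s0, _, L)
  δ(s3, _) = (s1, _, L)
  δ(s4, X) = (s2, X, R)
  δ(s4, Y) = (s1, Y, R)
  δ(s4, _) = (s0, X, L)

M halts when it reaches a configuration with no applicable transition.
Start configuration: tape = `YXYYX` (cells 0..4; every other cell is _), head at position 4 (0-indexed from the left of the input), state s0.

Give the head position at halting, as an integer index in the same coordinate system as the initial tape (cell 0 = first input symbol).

s0 | ____YXYY[X]   read X → write X, move L, go to s0
s0 | ____YXY[Y]X   read Y → write X, move R, go to s2
s2 | ____YXYX[X]   read X → write _, move L, go to s0
s0 | ____YXY[X]_   read X → write X, move L, go to s0
s0 | ____YX[Y]X_   read Y → write X, move R, go to s2
s2 | ____YXX[X]_   read X → write _, move L, go to s0
s0 | ____YX[X]__   read X → write X, move L, go to s0
s0 | ____Y[X]X__   read X → write X, move L, go to s0
s0 | ____[Y]XX__   read Y → write X, move R, go to s2
s2 | ____X[X]X__   read X → write _, move L, go to s0
s0 | ____[X]_X__   read X → write X, move L, go to s0
s0 | ___[_]X_X__   read _ → write X, move R, go to s1
s1 | ___X[X]_X__   read X → write Y, move L, go to s1
s1 | ___[X]Y_X__   read X → write Y, move L, go to s1
s1 | __[_]YY_X__   read _ → write X, move R, go to s4
s4 | __X[Y]Y_X__   read Y → write Y, move R, go to s1
s1 | __XY[Y]_X__   read Y → write _, move L, go to s4
s4 | __X[Y]__X__   read Y → write Y, move R, go to s1
s1 | __XY[_]_X__   read _ → write X, move R, go to s4
s4 | __XYX[_]X__   read _ → write X, move L, go to s0
s0 | __XY[X]XX__   read X → write X, move L, go to s0
s0 | __X[Y]XXX__   read Y → write X, move R, go to s2
s2 | __XX[X]XX__   read X → write _, move L, go to s0
s0 | __X[X]_XX__   read X → write X, move L, go to s0
s0 | __[X]X_XX__   read X → write X, move L, go to s0
s0 | _[_]XX_XX__   read _ → write X, move R, go to s1
s1 | _X[X]X_XX__   read X → write Y, move L, go to s1
s1 | _[X]YX_XX__   read X → write Y, move L, go to s1
s1 | [_]YYX_XX__   read _ → write X, move R, go to s4
s4 | X[Y]YX_XX__   read Y → write Y, move R, go to s1
s1 | XY[Y]X_XX__   read Y → write _, move L, go to s4
s4 | X[Y]_X_XX__   read Y → write Y, move R, go to s1
s1 | XY[_]X_XX__   read _ → write X, move R, go to s4
s4 | XYX[X]_XX__   read X → write X, move R, go to s2
s2 | XYXX[_]XX__
At halt the head is at cell 0.

0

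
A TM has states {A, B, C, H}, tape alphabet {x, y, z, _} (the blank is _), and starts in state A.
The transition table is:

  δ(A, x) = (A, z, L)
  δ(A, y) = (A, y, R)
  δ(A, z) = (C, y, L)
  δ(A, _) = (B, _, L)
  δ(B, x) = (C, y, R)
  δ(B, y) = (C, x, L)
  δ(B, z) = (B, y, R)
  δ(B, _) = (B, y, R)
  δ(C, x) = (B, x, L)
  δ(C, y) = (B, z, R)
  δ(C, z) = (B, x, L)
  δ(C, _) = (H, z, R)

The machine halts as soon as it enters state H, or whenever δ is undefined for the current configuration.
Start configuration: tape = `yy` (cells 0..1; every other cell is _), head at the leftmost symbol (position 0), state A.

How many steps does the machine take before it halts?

A | [y]y__   read y → write y, move R, go to A
A | y[y]__   read y → write y, move R, go to A
A | yy[_]_   read _ → write _, move L, go to B
B | y[y]__   read y → write x, move L, go to C
C | [y]x__   read y → write z, move R, go to B
B | z[x]__   read x → write y, move R, go to C
C | zy[_]_   read _ → write z, move R, go to H
H | zyz[_]
M halts after 7 transitions.

7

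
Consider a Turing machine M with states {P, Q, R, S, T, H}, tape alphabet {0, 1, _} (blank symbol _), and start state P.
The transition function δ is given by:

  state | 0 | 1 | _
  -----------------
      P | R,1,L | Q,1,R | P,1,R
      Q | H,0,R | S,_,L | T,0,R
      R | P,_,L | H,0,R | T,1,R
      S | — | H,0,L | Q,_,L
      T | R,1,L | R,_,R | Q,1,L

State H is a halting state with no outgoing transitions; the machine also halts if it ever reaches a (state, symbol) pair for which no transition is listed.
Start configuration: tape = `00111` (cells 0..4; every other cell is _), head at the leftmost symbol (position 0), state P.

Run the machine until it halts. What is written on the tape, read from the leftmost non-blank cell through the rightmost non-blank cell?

P | _[0]0111   read 0 → write 1, move L, go to R
R | [_]10111   read _ → write 1, move R, go to T
T | 1[1]0111   read 1 → write _, move R, go to R
R | 1_[0]111   read 0 → write _, move L, go to P
P | 1[_]_111   read _ → write 1, move R, go to P
P | 11[_]111   read _ → write 1, move R, go to P
P | 111[1]11   read 1 → write 1, move R, go to Q
Q | 1111[1]1   read 1 → write _, move L, go to S
S | 111[1]_1   read 1 → write 0, move L, go to H
H | 11[1]0_1
The non-blank tape span at halt is 1110_1.

1110_1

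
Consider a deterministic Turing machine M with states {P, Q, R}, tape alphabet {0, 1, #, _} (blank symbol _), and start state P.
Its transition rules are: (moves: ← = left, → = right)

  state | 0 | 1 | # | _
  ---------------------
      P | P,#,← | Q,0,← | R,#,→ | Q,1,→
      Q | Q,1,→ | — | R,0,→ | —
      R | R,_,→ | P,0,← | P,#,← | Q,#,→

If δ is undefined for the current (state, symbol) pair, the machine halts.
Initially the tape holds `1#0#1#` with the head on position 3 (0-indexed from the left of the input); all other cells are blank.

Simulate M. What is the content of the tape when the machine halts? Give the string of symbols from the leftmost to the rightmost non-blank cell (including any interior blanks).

1#0#10#

state=P head=3 tape=1#0[#]1#__   (P,#)→(R,#,→)
state=R head=4 tape=1#0#[1]#__   (R,1)→(P,0,←)
state=P head=3 tape=1#0[#]0#__   (P,#)→(R,#,→)
state=R head=4 tape=1#0#[0]#__   (R,0)→(R,_,→)
state=R head=5 tape=1#0#_[#]__   (R,#)→(P,#,←)
state=P head=4 tape=1#0#[_]#__   (P,_)→(Q,1,→)
state=Q head=5 tape=1#0#1[#]__   (Q,#)→(R,0,→)
state=R head=6 tape=1#0#10[_]_   (R,_)→(Q,#,→)
state=Q head=7 tape=1#0#10#[_]
The non-blank tape span at halt is 1#0#10#.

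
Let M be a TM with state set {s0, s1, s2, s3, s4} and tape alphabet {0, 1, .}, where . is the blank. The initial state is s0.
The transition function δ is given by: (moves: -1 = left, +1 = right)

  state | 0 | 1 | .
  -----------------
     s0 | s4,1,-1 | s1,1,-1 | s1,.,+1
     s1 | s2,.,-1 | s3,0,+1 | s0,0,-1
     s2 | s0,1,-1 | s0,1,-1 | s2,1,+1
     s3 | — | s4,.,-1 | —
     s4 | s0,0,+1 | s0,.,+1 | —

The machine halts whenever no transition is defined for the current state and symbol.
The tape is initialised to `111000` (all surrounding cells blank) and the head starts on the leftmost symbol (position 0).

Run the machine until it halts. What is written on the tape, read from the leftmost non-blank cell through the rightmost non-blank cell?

s0 | ..[1]11000   read 1 → write 1, move -1, go to s1
s1 | .[.]111000   read . → write 0, move -1, go to s0
s0 | [.]0111000   read . → write ., move +1, go to s1
s1 | .[0]111000   read 0 → write ., move -1, go to s2
s2 | [.].111000   read . → write 1, move +1, go to s2
s2 | 1[.]111000   read . → write 1, move +1, go to s2
s2 | 11[1]11000   read 1 → write 1, move -1, go to s0
s0 | 1[1]111000   read 1 → write 1, move -1, go to s1
s1 | [1]1111000   read 1 → write 0, move +1, go to s3
s3 | 0[1]111000   read 1 → write ., move -1, go to s4
s4 | [0].111000   read 0 → write 0, move +1, go to s0
s0 | 0[.]111000   read . → write ., move +1, go to s1
s1 | 0.[1]11000   read 1 → write 0, move +1, go to s3
s3 | 0.0[1]1000   read 1 → write ., move -1, go to s4
s4 | 0.[0].1000   read 0 → write 0, move +1, go to s0
s0 | 0.0[.]1000   read . → write ., move +1, go to s1
s1 | 0.0.[1]000   read 1 → write 0, move +1, go to s3
s3 | 0.0.0[0]00
The non-blank tape span at halt is 0.0.0000.

0.0.0000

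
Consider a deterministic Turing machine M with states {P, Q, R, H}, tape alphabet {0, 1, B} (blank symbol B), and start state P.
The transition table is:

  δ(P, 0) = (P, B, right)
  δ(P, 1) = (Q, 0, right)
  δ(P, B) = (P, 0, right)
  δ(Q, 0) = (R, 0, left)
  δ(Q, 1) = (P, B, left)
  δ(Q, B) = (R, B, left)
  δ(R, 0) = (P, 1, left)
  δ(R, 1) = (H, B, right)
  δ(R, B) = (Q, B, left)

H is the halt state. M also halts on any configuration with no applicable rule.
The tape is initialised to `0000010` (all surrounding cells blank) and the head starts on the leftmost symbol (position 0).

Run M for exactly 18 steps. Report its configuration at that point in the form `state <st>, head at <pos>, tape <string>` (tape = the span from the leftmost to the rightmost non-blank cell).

P | [0]000010   read 0 → write B, move right, go to P
P | B[0]00010   read 0 → write B, move right, go to P
P | BB[0]0010   read 0 → write B, move right, go to P
P | BBB[0]010   read 0 → write B, move right, go to P
P | BBBB[0]10   read 0 → write B, move right, go to P
P | BBBBB[1]0   read 1 → write 0, move right, go to Q
Q | BBBBB0[0]   read 0 → write 0, move left, go to R
R | BBBBB[0]0   read 0 → write 1, move left, go to P
P | BBBB[B]10   read B → write 0, move right, go to P
P | BBBB0[1]0   read 1 → write 0, move right, go to Q
Q | BBBB00[0]   read 0 → write 0, move left, go to R
R | BBBB0[0]0   read 0 → write 1, move left, go to P
P | BBBB[0]10   read 0 → write B, move right, go to P
P | BBBBB[1]0   read 1 → write 0, move right, go to Q
Q | BBBBB0[0]   read 0 → write 0, move left, go to R
R | BBBBB[0]0   read 0 → write 1, move left, go to P
P | BBBB[B]10   read B → write 0, move right, go to P
P | BBBB0[1]0   read 1 → write 0, move right, go to Q
Q | BBBB00[0]
After 18 steps: state Q, head at 6, tape 000.

state Q, head at 6, tape 000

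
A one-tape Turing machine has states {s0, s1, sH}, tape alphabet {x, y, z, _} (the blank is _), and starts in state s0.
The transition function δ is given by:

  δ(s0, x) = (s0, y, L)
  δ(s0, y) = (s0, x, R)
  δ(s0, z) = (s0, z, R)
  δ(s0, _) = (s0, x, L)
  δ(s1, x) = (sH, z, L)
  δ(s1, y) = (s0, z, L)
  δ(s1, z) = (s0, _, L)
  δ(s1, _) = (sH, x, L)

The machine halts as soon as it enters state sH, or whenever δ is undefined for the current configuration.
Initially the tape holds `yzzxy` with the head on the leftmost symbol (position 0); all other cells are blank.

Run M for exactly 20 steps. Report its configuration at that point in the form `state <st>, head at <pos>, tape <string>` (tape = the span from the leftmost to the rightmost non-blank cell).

state=s0 head=0 tape=[y]zzxy__   (s0,y)→(s0,x,R)
state=s0 head=1 tape=x[z]zxy__   (s0,z)→(s0,z,R)
state=s0 head=2 tape=xz[z]xy__   (s0,z)→(s0,z,R)
state=s0 head=3 tape=xzz[x]y__   (s0,x)→(s0,y,L)
state=s0 head=2 tape=xz[z]yy__   (s0,z)→(s0,z,R)
state=s0 head=3 tape=xzz[y]y__   (s0,y)→(s0,x,R)
state=s0 head=4 tape=xzzx[y]__   (s0,y)→(s0,x,R)
state=s0 head=5 tape=xzzxx[_]_   (s0,_)→(s0,x,L)
state=s0 head=4 tape=xzzx[x]x_   (s0,x)→(s0,y,L)
state=s0 head=3 tape=xzz[x]yx_   (s0,x)→(s0,y,L)
state=s0 head=2 tape=xz[z]yyx_   (s0,z)→(s0,z,R)
state=s0 head=3 tape=xzz[y]yx_   (s0,y)→(s0,x,R)
state=s0 head=4 tape=xzzx[y]x_   (s0,y)→(s0,x,R)
state=s0 head=5 tape=xzzxx[x]_   (s0,x)→(s0,y,L)
state=s0 head=4 tape=xzzx[x]y_   (s0,x)→(s0,y,L)
state=s0 head=3 tape=xzz[x]yy_   (s0,x)→(s0,y,L)
state=s0 head=2 tape=xz[z]yyy_   (s0,z)→(s0,z,R)
state=s0 head=3 tape=xzz[y]yy_   (s0,y)→(s0,x,R)
state=s0 head=4 tape=xzzx[y]y_   (s0,y)→(s0,x,R)
state=s0 head=5 tape=xzzxx[y]_   (s0,y)→(s0,x,R)
state=s0 head=6 tape=xzzxxx[_]
After 20 steps: state s0, head at 6, tape xzzxxx.

state s0, head at 6, tape xzzxxx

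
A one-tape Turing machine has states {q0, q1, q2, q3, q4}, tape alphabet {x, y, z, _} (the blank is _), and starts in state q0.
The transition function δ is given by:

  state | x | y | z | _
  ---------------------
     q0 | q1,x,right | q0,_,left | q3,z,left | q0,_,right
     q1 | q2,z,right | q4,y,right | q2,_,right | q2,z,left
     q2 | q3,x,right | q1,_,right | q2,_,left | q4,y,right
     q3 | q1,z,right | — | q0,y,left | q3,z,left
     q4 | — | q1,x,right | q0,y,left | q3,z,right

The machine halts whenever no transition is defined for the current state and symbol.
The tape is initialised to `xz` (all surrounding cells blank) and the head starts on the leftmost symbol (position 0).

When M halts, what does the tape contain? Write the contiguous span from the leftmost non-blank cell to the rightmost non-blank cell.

zyzyz

q0 | [x]z___   read x → write x, move right, go to q1
q1 | x[z]___   read z → write _, move right, go to q2
q2 | x_[_]__   read _ → write y, move right, go to q4
q4 | x_y[_]_   read _ → write z, move right, go to q3
q3 | x_yz[_]   read _ → write z, move left, go to q3
q3 | x_y[z]z   read z → write y, move left, go to q0
q0 | x_[y]yz   read y → write _, move left, go to q0
q0 | x[_]_yz   read _ → write _, move right, go to q0
q0 | x_[_]yz   read _ → write _, move right, go to q0
q0 | x__[y]z   read y → write _, move left, go to q0
q0 | x_[_]_z   read _ → write _, move right, go to q0
q0 | x__[_]z   read _ → write _, move right, go to q0
q0 | x___[z]   read z → write z, move left, go to q3
q3 | x__[_]z   read _ → write z, move left, go to q3
q3 | x_[_]zz   read _ → write z, move left, go to q3
q3 | x[_]zzz   read _ → write z, move left, go to q3
q3 | [x]zzzz   read x → write z, move right, go to q1
q1 | z[z]zzz   read z → write _, move right, go to q2
q2 | z_[z]zz   read z → write _, move left, go to q2
q2 | z[_]_zz   read _ → write y, move right, go to q4
q4 | zy[_]zz   read _ → write z, move right, go to q3
q3 | zyz[z]z   read z → write y, move left, go to q0
q0 | zy[z]yz   read z → write z, move left, go to q3
q3 | z[y]zyz
The non-blank tape span at halt is zyzyz.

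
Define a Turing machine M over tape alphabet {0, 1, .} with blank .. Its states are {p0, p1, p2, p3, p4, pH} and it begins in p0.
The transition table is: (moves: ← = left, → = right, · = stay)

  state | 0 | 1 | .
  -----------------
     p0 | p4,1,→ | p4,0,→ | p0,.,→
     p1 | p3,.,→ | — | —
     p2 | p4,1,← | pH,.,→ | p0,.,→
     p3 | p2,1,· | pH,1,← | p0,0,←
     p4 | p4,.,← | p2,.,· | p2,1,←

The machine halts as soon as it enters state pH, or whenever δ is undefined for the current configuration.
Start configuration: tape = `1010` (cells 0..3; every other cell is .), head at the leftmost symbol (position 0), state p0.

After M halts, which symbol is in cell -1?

0

p0 | ....[1]010.   read 1 → write 0, move →, go to p4
p4 | ....0[0]10.   read 0 → write ., move ←, go to p4
p4 | ....[0].10.   read 0 → write ., move ←, go to p4
p4 | ...[.]..10.   read . → write 1, move ←, go to p2
p2 | ..[.]1..10.   read . → write ., move →, go to p0
p0 | ...[1]..10.   read 1 → write 0, move →, go to p4
p4 | ...0[.].10.   read . → write 1, move ←, go to p2
p2 | ...[0]1.10.   read 0 → write 1, move ←, go to p4
p4 | ..[.]11.10.   read . → write 1, move ←, go to p2
p2 | .[.]111.10.   read . → write ., move →, go to p0
p0 | ..[1]11.10.   read 1 → write 0, move →, go to p4
p4 | ..0[1]1.10.   read 1 → write ., move ·, go to p2
p2 | ..0[.]1.10.   read . → write ., move →, go to p0
p0 | ..0.[1].10.   read 1 → write 0, move →, go to p4
p4 | ..0.0[.]10.   read . → write 1, move ←, go to p2
p2 | ..0.[0]110.   read 0 → write 1, move ←, go to p4
p4 | ..0[.]1110.   read . → write 1, move ←, go to p2
p2 | ..[0]11110.   read 0 → write 1, move ←, go to p4
p4 | .[.]111110.   read . → write 1, move ←, go to p2
p2 | [.]1111110.   read . → write ., move →, go to p0
p0 | .[1]111110.   read 1 → write 0, move →, go to p4
p4 | .0[1]11110.   read 1 → write ., move ·, go to p2
p2 | .0[.]11110.   read . → write ., move →, go to p0
p0 | .0.[1]1110.   read 1 → write 0, move →, go to p4
p4 | .0.0[1]110.   read 1 → write ., move ·, go to p2
p2 | .0.0[.]110.   read . → write ., move →, go to p0
p0 | .0.0.[1]10.   read 1 → write 0, move →, go to p4
p4 | .0.0.0[1]0.   read 1 → write ., move ·, go to p2
p2 | .0.0.0[.]0.   read . → write ., move →, go to p0
p0 | .0.0.0.[0].   read 0 → write 1, move →, go to p4
p4 | .0.0.0.1[.]   read . → write 1, move ←, go to p2
p2 | .0.0.0.[1]1   read 1 → write ., move →, go to pH
pH | .0.0.0..[1]
Cell -1 holds 0 when M halts.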